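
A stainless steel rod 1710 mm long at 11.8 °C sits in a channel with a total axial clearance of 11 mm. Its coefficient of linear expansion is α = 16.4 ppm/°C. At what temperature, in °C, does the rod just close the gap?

404 °C

α·L₀·ΔT = 11.0 mm ⇒ ΔT = 11.0 / (16.4×10⁻⁶ × 1710.0) = 392.2 K.
T = 11.8 + 392.2 = 404.0 °C.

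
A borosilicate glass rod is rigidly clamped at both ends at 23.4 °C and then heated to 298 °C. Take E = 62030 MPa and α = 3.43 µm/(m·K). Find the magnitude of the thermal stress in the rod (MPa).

58.4 MPa

E = 62030 MPa = 62.03 GPa.
ΔT = 274.6 K. Constrained thermal stress σ = E·α·ΔT = 62.03×10³ MPa × 3.43×10⁻⁶ × 274.6 = 58.4 MPa (compressive).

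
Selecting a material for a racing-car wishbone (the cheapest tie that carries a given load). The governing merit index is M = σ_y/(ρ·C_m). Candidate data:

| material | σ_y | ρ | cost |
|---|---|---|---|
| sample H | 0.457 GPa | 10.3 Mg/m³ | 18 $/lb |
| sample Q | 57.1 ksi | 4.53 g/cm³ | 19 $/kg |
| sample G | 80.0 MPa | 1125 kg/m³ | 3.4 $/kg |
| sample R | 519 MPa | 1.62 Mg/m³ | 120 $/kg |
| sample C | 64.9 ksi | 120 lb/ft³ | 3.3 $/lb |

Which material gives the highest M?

sample C

Putting every candidate on a common basis:
  sample H: σ_y = 457.0 MPa, ρ = 10300 kg/m³, cost = 39.68 $/kg
  sample Q: σ_y = 393.7 MPa, ρ = 4530 kg/m³, cost = 19.00 $/kg
  sample G: σ_y = 80.00 MPa, ρ = 1125 kg/m³, cost = 3.400 $/kg
  sample R: σ_y = 519.0 MPa, ρ = 1620 kg/m³, cost = 120.0 $/kg
  sample C: σ_y = 447.5 MPa, ρ = 1922 kg/m³, cost = 7.275 $/kg
  sample C: M = 32.0 kN·m per $
  sample G: M = 20.9 kN·m per $
  sample Q: M = 4.57 kN·m per $
  sample R: M = 2.67 kN·m per $
  sample H: M = 1.12 kN·m per $
The maximum is for sample C.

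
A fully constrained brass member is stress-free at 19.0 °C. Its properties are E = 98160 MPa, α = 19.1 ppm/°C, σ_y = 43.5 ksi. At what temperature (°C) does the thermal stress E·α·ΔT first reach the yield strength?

E = 98160 MPa = 98.16 GPa.
σ_y = 43.5 ksi = 299.9 MPa.
E·α·ΔT = 299.9 MPa ⇒ ΔT = 299.9 / (98.16×10³ × 19.1×10⁻⁶) = 160.0 K.
T = 19.0 + 160.0 = 179.0 °C.

179 °C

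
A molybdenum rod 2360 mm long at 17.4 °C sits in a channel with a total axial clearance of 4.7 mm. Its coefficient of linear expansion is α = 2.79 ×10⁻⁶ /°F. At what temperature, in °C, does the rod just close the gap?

414 °C

α = 2.79×10⁻⁶/°F × 9/5 = 5.02×10⁻⁶/K.
α·L₀·ΔT = 4.7 mm ⇒ ΔT = 4.7 / (5.02×10⁻⁶ × 2360.0) = 396.6 K.
T = 17.4 + 396.6 = 414.0 °C.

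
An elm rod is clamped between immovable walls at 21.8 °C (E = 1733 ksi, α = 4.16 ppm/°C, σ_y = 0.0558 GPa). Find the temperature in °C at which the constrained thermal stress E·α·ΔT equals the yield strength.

1140 °C

E = 1733 ksi = 11.95 GPa.
σ_y = 0.0558 GPa = 55.80 MPa.
E·α·ΔT = 55.80 MPa ⇒ ΔT = 55.80 / (11.95×10³ × 4.16×10⁻⁶) = 1123 K.
T = 21.8 + 1123 = 1144 °C.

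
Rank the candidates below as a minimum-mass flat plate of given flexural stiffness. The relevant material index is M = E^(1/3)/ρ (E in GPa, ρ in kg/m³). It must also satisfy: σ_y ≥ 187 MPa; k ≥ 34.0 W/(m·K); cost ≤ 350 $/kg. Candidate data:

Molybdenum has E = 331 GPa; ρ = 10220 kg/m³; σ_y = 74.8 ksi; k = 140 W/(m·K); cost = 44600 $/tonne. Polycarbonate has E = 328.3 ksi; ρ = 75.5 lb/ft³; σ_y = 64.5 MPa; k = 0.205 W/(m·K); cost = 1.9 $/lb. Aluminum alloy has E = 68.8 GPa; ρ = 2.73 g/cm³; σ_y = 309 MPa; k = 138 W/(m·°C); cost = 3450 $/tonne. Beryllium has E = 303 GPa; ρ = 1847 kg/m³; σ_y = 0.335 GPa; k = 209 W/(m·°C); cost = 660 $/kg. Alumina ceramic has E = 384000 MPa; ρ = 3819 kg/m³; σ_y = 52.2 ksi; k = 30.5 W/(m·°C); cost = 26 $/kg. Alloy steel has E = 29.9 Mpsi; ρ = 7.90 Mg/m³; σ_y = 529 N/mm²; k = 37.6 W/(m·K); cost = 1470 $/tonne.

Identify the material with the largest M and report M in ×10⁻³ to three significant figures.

Screen on constraints: σ_y ≥ 187 MPa; k ≥ 34.0 W/(m·K); cost ≤ 350 $/kg. Survivors: molybdenum, aluminum alloy, alloy steel.
Putting every candidate on a common basis:
  molybdenum: E = 331.0 GPa, ρ = 10220 kg/m³
  aluminum alloy: E = 68.80 GPa, ρ = 2730 kg/m³
  alloy steel: E = 206.2 GPa, ρ = 7900 kg/m³
  aluminum alloy: M = 1.50×10⁻³
  alloy steel: M = 0.748×10⁻³
  molybdenum: M = 0.677×10⁻³
Aluminum alloy ranks first.

aluminum alloy, M = 1.50×10⁻³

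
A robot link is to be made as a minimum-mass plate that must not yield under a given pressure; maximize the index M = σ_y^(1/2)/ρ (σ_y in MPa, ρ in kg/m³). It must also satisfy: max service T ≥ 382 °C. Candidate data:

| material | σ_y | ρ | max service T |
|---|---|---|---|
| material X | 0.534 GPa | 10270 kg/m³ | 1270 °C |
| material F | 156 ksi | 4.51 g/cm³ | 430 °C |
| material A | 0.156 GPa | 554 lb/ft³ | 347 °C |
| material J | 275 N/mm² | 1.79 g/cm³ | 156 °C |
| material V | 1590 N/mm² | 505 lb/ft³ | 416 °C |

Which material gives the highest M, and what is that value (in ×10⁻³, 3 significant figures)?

Screen on constraints: max service T ≥ 382 °C. Survivors: material X, material F, material V.
Convert each candidate to consistent units, then evaluate M:
  material X: σ_y = 534.0 MPa, ρ = 10270 kg/m³
  material F: σ_y = 1076 MPa, ρ = 4510 kg/m³
  material V: σ_y = 1590 MPa, ρ = 8089 kg/m³
  material F: M = 7.27×10⁻³
  material V: M = 4.93×10⁻³
  material X: M = 2.25×10⁻³
Material F has the largest M.

material F, M = 7.27×10⁻³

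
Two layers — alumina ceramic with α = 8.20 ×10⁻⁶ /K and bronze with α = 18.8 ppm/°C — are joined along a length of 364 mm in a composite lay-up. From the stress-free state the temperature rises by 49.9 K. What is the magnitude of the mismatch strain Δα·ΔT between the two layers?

Δα = |8.20 − 18.8|×10⁻⁶/K = 10.6×10⁻⁶/K.
Mismatch strain = Δα·ΔT = 10.6×10⁻⁶ × 49.9 = 5.29×10⁻⁴.

5.29×10⁻⁴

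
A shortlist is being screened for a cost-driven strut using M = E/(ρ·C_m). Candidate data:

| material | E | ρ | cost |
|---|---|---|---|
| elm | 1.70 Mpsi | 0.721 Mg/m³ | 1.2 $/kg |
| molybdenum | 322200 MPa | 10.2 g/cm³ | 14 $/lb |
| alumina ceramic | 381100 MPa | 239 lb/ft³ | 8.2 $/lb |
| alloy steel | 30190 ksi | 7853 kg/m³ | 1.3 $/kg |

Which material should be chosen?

alloy steel

Putting every candidate on a common basis:
  elm: E = 11.72 GPa, ρ = 721.0 kg/m³, cost = 1.200 $/kg
  molybdenum: E = 322.2 GPa, ρ = 10200 kg/m³, cost = 30.86 $/kg
  alumina ceramic: E = 381.1 GPa, ρ = 3828 kg/m³, cost = 18.08 $/kg
  alloy steel: E = 208.2 GPa, ρ = 7853 kg/m³, cost = 1.300 $/kg
  alloy steel: M = 20.4 MN·m per $
  elm: M = 13.5 MN·m per $
  alumina ceramic: M = 5.51 MN·m per $
  molybdenum: M = 1.02 MN·m per $
The maximum is for alloy steel.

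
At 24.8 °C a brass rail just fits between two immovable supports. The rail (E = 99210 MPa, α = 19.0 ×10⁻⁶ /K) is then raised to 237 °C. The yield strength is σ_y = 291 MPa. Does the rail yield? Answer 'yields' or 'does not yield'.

E = 99210 MPa = 99.21 GPa.
ΔT = 212.2 K. Constrained thermal stress σ = E·α·ΔT = 99.21×10³ MPa × 19.0×10⁻⁶ × 212.2 = 400 MPa (compressive).
Compare to σ_y = 291 MPa: σ ≥ σ_y, so it yields.

yields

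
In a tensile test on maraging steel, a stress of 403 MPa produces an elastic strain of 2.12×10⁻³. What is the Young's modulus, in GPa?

E = σ/ε = 403 MPa / 2.12×10⁻³ = 190100 MPa = 190 GPa.

190 GPa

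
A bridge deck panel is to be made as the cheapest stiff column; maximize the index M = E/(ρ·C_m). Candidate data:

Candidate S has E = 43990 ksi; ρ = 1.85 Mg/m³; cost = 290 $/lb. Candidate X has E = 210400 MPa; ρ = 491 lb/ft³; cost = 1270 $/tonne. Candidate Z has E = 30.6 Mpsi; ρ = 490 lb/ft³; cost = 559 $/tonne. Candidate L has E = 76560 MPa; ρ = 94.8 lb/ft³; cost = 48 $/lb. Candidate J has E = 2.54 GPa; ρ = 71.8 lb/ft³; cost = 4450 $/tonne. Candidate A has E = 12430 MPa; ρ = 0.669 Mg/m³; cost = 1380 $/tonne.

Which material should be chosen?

candidate Z

After converting to SI:
  candidate S: E = 303.3 GPa, ρ = 1850 kg/m³, cost = 639.3 $/kg
  candidate X: E = 210.4 GPa, ρ = 7865 kg/m³, cost = 1.270 $/kg
  candidate Z: E = 211.0 GPa, ρ = 7849 kg/m³, cost = 0.5590 $/kg
  candidate L: E = 76.56 GPa, ρ = 1519 kg/m³, cost = 105.8 $/kg
  candidate J: E = 2.540 GPa, ρ = 1150 kg/m³, cost = 4.450 $/kg
  candidate A: E = 12.43 GPa, ρ = 669.0 kg/m³, cost = 1.380 $/kg
  candidate Z: M = 48.1 MN·m per $
  candidate X: M = 21.1 MN·m per $
  candidate A: M = 13.5 MN·m per $
  candidate J: M = 0.496 MN·m per $
  candidate L: M = 0.476 MN·m per $
  candidate S: M = 0.256 MN·m per $
Highest index: candidate Z.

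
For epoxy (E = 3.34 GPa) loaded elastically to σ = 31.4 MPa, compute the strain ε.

ε = σ/E = 31.4 / 3340 = 9.40×10⁻³.

9.40×10⁻³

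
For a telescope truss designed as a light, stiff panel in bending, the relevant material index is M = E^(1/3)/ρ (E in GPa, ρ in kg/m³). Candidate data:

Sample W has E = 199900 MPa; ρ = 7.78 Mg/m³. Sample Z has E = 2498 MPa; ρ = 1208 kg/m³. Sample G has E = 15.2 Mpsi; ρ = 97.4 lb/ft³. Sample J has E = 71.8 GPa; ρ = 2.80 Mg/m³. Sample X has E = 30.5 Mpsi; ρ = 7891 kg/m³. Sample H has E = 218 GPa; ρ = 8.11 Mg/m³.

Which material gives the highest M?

Putting every candidate on a common basis:
  sample W: E = 199.9 GPa, ρ = 7780 kg/m³
  sample Z: E = 2.498 GPa, ρ = 1208 kg/m³
  sample G: E = 104.8 GPa, ρ = 1560 kg/m³
  sample J: E = 71.80 GPa, ρ = 2800 kg/m³
  sample X: E = 210.3 GPa, ρ = 7891 kg/m³
  sample H: E = 218.0 GPa, ρ = 8110 kg/m³
  sample G: M = 3.02×10⁻³
  sample J: M = 1.48×10⁻³
  sample Z: M = 1.12×10⁻³
  sample X: M = 0.754×10⁻³
  sample W: M = 0.752×10⁻³
  sample H: M = 0.742×10⁻³
Highest index: sample G.

sample G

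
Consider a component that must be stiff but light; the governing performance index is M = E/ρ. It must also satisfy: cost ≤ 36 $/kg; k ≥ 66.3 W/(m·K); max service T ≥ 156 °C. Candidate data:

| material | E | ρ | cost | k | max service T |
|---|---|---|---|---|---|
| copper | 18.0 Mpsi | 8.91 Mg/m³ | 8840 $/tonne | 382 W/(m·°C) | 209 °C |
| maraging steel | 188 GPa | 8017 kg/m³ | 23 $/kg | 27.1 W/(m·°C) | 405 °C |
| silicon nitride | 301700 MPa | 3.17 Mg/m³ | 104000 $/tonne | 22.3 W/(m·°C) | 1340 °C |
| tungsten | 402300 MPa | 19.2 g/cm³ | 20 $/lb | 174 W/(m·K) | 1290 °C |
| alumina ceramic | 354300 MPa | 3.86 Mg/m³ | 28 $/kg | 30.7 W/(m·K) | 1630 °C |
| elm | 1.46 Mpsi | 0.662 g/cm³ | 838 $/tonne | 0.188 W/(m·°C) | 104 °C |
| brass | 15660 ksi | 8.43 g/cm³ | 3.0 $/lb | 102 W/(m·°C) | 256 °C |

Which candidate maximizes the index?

copper

Screen on constraints: cost ≤ 36 $/kg; k ≥ 66.3 W/(m·K); max service T ≥ 156 °C. Survivors: copper, brass.
In SI units:
  copper: E = 124.1 GPa, ρ = 8910 kg/m³
  brass: E = 108.0 GPa, ρ = 8430 kg/m³
  copper: M = 13.9 MN·m/kg
  brass: M = 12.8 MN·m/kg
Copper ranks first.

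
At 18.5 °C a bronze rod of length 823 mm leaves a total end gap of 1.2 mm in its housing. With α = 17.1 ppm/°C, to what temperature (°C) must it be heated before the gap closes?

104 °C

α·L₀·ΔT = 1.2 mm ⇒ ΔT = 1.2 / (17.1×10⁻⁶ × 823.0) = 85.27 K.
T = 18.5 + 85.27 = 103.8 °C.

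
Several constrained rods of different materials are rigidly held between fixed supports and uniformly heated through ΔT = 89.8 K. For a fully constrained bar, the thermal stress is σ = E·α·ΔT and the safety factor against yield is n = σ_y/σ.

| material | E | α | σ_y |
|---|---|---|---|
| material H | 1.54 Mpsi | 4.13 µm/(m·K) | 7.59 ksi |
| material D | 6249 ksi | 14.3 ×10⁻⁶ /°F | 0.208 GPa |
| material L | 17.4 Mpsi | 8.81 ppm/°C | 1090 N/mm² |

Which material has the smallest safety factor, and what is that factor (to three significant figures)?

In consistent units (E in GPa, α in ×10⁻⁶/K, σ_y in MPa):
  material H: E = 10.62, α = 4.13, σ_y = 52.33 → σ = 3.94 MPa, n = 13.3
  material D: E = 43.09, α = 25.7, σ_y = 208.0 → σ = 99.6 MPa, n = 2.09
  material L: E = 120.0, α = 8.81, σ_y = 1090 → σ = 94.9 MPa, n = 11.5
Smallest n: material D with n = 2.09.

material D, n = 2.09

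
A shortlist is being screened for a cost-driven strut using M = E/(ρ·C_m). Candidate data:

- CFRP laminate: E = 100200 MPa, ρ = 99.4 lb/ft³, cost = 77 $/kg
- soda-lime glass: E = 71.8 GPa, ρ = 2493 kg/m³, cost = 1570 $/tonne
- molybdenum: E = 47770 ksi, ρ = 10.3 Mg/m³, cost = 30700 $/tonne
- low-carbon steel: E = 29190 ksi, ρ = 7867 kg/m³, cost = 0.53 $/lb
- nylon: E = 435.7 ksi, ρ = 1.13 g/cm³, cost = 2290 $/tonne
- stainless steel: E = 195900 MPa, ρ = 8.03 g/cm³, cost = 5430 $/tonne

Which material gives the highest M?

low-carbon steel

Normalizing units and computing the index:
  CFRP laminate: E = 100.2 GPa, ρ = 1592 kg/m³, cost = 77.00 $/kg
  soda-lime glass: E = 71.80 GPa, ρ = 2493 kg/m³, cost = 1.570 $/kg
  molybdenum: E = 329.4 GPa, ρ = 10300 kg/m³, cost = 30.70 $/kg
  low-carbon steel: E = 201.3 GPa, ρ = 7867 kg/m³, cost = 1.168 $/kg
  nylon: E = 3.004 GPa, ρ = 1130 kg/m³, cost = 2.290 $/kg
  stainless steel: E = 195.9 GPa, ρ = 8030 kg/m³, cost = 5.430 $/kg
  low-carbon steel: M = 21.9 MN·m per $
  soda-lime glass: M = 18.3 MN·m per $
  stainless steel: M = 4.49 MN·m per $
  nylon: M = 1.16 MN·m per $
  molybdenum: M = 1.04 MN·m per $
  CFRP laminate: M = 0.817 MN·m per $
Low-carbon steel has the largest M.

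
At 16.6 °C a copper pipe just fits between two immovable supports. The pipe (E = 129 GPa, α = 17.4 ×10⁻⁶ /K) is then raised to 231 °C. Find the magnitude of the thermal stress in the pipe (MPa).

ΔT = 214.4 K. Constrained thermal stress σ = E·α·ΔT = 129.0×10³ MPa × 17.4×10⁻⁶ × 214.4 = 481 MPa (compressive).

481 MPa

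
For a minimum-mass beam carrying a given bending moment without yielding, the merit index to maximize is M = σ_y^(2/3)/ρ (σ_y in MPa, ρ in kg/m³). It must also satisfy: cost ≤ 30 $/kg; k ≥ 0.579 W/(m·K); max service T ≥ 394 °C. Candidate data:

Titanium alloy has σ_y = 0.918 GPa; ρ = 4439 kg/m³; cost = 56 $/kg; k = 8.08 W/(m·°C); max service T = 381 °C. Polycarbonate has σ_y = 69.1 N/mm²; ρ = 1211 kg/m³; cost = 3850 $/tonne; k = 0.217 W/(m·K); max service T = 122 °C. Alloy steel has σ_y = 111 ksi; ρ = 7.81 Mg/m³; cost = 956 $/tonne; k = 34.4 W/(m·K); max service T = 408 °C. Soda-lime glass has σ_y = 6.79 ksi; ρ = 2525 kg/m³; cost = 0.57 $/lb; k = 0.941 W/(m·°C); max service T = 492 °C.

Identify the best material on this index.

alloy steel

Screen on constraints: cost ≤ 30 $/kg; k ≥ 0.579 W/(m·K); max service T ≥ 394 °C. Survivors: alloy steel, soda-lime glass.
Putting every candidate on a common basis:
  alloy steel: σ_y = 765.3 MPa, ρ = 7810 kg/m³
  soda-lime glass: σ_y = 46.82 MPa, ρ = 2525 kg/m³
  alloy steel: M = 10.7×10⁻³
  soda-lime glass: M = 5.14×10⁻³
Highest index: alloy steel.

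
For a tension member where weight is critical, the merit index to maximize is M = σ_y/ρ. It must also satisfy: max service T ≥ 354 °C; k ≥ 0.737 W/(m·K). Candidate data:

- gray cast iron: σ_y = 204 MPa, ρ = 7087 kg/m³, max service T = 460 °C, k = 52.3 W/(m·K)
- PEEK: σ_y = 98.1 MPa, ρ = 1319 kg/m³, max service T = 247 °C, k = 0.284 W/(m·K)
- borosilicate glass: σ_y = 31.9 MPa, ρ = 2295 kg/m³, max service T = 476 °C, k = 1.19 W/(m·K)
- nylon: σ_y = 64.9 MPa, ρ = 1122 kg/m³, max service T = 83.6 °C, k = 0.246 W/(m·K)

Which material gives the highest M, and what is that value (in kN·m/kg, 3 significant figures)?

Screen on constraints: max service T ≥ 354 °C; k ≥ 0.737 W/(m·K). Survivors: gray cast iron, borosilicate glass.
Per-candidate index values:
  gray cast iron: M = 28.8 kN·m/kg
  borosilicate glass: M = 13.9 kN·m/kg
The maximum is for gray cast iron.

gray cast iron, M = 28.8 kN·m/kg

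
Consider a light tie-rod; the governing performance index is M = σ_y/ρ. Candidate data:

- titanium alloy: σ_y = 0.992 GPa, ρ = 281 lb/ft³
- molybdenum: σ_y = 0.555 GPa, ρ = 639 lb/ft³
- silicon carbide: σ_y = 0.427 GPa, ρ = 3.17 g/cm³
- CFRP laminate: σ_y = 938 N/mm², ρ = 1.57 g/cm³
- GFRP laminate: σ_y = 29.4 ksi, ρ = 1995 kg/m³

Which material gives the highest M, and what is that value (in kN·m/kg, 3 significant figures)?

CFRP laminate, M = 597 kN·m/kg

In SI units:
  titanium alloy: σ_y = 992.0 MPa, ρ = 4501 kg/m³
  molybdenum: σ_y = 555.0 MPa, ρ = 10240 kg/m³
  silicon carbide: σ_y = 427.0 MPa, ρ = 3170 kg/m³
  CFRP laminate: σ_y = 938.0 MPa, ρ = 1570 kg/m³
  GFRP laminate: σ_y = 202.7 MPa, ρ = 1995 kg/m³
  CFRP laminate: M = 597 kN·m/kg
  titanium alloy: M = 220 kN·m/kg
  silicon carbide: M = 135 kN·m/kg
  GFRP laminate: M = 102 kN·m/kg
  molybdenum: M = 54.2 kN·m/kg
Highest index: CFRP laminate.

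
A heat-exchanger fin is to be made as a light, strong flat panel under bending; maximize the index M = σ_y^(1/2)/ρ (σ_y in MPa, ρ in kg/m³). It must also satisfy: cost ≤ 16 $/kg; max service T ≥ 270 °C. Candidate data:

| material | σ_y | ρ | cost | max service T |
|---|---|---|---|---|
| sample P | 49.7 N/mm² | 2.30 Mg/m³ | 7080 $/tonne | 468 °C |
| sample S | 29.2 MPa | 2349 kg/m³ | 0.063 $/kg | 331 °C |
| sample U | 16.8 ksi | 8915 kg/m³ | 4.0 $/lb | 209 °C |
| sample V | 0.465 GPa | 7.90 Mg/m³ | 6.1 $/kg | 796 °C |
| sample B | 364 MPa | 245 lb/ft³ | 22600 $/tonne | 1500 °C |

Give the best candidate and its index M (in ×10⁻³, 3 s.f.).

Screen on constraints: cost ≤ 16 $/kg; max service T ≥ 270 °C. Survivors: sample P, sample S, sample V.
In SI units:
  sample P: σ_y = 49.70 MPa, ρ = 2300 kg/m³
  sample S: σ_y = 29.20 MPa, ρ = 2349 kg/m³
  sample V: σ_y = 465.0 MPa, ρ = 7900 kg/m³
  sample P: M = 3.07×10⁻³
  sample V: M = 2.73×10⁻³
  sample S: M = 2.30×10⁻³
Sample P ranks first.

sample P, M = 3.07×10⁻³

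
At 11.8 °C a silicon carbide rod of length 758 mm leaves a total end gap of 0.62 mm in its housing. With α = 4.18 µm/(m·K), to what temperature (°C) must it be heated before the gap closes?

α·L₀·ΔT = 0.62 mm ⇒ ΔT = 0.62 / (4.18×10⁻⁶ × 758.0) = 195.7 K.
T = 11.8 + 195.7 = 207.5 °C.

207 °C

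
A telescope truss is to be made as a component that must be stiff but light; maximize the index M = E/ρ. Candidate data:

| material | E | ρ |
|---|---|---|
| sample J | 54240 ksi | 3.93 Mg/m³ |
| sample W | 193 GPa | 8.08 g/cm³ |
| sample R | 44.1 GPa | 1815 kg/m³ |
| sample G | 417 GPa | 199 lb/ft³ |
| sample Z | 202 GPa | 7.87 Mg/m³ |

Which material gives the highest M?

sample G

Normalizing units and computing the index:
  sample J: E = 374.0 GPa, ρ = 3930 kg/m³
  sample W: E = 193.0 GPa, ρ = 8080 kg/m³
  sample R: E = 44.10 GPa, ρ = 1815 kg/m³
  sample G: E = 417.0 GPa, ρ = 3188 kg/m³
  sample Z: E = 202.0 GPa, ρ = 7870 kg/m³
  sample G: M = 131 MN·m/kg
  sample J: M = 95.2 MN·m/kg
  sample Z: M = 25.7 MN·m/kg
  sample R: M = 24.3 MN·m/kg
  sample W: M = 23.9 MN·m/kg
Sample G has the largest M.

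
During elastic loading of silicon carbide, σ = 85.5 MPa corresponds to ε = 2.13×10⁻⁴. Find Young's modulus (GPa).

E = σ/ε = 85.5 MPa / 2.13×10⁻⁴ = 401400 MPa = 401 GPa.

401 GPa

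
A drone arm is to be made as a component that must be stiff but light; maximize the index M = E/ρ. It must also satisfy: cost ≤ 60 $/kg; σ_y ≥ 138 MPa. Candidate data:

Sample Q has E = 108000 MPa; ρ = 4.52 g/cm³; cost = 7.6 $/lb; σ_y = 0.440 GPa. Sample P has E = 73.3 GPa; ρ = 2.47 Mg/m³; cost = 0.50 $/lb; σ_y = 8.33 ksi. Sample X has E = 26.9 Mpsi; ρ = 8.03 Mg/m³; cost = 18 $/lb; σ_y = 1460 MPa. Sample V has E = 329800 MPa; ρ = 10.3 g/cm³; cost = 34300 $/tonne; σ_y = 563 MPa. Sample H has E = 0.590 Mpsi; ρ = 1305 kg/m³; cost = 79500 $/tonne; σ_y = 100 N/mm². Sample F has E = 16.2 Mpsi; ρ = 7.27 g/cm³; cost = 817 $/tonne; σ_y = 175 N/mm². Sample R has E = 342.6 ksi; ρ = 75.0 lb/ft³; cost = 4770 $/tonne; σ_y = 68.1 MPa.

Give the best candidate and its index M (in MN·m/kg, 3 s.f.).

Screen on constraints: cost ≤ 60 $/kg; σ_y ≥ 138 MPa. Survivors: sample Q, sample X, sample V, sample F.
Convert each candidate to consistent units, then evaluate M:
  sample Q: E = 108.0 GPa, ρ = 4520 kg/m³
  sample X: E = 185.5 GPa, ρ = 8030 kg/m³
  sample V: E = 329.8 GPa, ρ = 10300 kg/m³
  sample F: E = 111.7 GPa, ρ = 7270 kg/m³
  sample V: M = 32.0 MN·m/kg
  sample Q: M = 23.9 MN·m/kg
  sample X: M = 23.1 MN·m/kg
  sample F: M = 15.4 MN·m/kg
Sample V ranks first.

sample V, M = 32.0 MN·m/kg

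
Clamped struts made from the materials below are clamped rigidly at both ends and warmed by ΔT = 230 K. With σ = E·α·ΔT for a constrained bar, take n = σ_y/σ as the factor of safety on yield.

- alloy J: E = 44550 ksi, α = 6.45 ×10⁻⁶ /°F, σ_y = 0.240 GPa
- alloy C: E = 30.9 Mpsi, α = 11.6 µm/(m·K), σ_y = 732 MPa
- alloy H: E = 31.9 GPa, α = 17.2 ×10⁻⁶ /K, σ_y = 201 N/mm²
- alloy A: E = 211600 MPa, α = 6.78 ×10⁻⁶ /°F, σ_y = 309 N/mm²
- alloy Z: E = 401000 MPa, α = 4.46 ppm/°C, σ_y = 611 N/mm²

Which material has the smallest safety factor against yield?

alloy J

With everything in SI (GPa, ×10⁻⁶/K, MPa):
  alloy J: E = 307.2, α = 11.6, σ_y = 240.0 → σ = 820 MPa, n = 0.293
  alloy C: E = 213.0, α = 11.6, σ_y = 732.0 → σ = 568 MPa, n = 1.29
  alloy H: E = 31.90, α = 17.2, σ_y = 201.0 → σ = 126 MPa, n = 1.59
  alloy A: E = 211.6, α = 12.2, σ_y = 309.0 → σ = 594 MPa, n = 0.520
  alloy Z: E = 401.0, α = 4.46, σ_y = 611.0 → σ = 411 MPa, n = 1.49
The minimum is alloy J at n = 0.293.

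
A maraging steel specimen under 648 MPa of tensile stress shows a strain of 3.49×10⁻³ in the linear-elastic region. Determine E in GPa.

186 GPa

E = σ/ε = 648 MPa / 3.49×10⁻³ = 185700 MPa = 186 GPa.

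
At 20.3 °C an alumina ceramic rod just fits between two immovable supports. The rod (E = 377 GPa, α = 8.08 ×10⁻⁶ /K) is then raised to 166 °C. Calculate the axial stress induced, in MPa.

ΔT = 145.7 K. Constrained thermal stress σ = E·α·ΔT = 377.0×10³ MPa × 8.08×10⁻⁶ × 145.7 = 444 MPa (compressive).

444 MPa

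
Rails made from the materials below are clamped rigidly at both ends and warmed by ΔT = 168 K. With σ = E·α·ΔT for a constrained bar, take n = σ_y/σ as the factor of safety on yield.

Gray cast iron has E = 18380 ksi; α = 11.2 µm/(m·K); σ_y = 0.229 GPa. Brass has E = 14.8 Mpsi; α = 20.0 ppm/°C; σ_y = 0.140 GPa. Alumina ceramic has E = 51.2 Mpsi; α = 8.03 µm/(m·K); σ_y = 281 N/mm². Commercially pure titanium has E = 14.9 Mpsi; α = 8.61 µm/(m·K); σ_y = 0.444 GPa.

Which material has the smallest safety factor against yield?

With everything in SI (GPa, ×10⁻⁶/K, MPa):
  gray cast iron: E = 126.7, α = 11.2, σ_y = 229.0 → σ = 238 MPa, n = 0.960
  brass: E = 102.0, α = 20.0, σ_y = 140.0 → σ = 343 MPa, n = 0.408
  alumina ceramic: E = 353.0, α = 8.03, σ_y = 281.0 → σ = 476 MPa, n = 0.590
  commercially pure titanium: E = 102.7, α = 8.61, σ_y = 444.0 → σ = 149 MPa, n = 2.99
The minimum is brass at n = 0.408.

brass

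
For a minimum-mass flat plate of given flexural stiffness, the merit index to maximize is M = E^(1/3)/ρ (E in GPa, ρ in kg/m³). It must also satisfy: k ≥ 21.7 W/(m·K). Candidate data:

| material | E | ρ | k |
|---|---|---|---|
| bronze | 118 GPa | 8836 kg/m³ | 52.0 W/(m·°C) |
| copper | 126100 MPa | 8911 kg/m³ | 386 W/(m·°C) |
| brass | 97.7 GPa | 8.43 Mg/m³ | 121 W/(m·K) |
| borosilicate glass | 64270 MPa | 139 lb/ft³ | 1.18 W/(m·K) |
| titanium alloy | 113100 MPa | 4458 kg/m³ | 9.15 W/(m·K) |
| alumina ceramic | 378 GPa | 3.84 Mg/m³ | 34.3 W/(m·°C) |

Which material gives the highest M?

alumina ceramic

Screen on constraints: k ≥ 21.7 W/(m·K). Survivors: bronze, copper, brass, alumina ceramic.
Putting every candidate on a common basis:
  bronze: E = 118.0 GPa, ρ = 8836 kg/m³
  copper: E = 126.1 GPa, ρ = 8911 kg/m³
  brass: E = 97.70 GPa, ρ = 8430 kg/m³
  alumina ceramic: E = 378.0 GPa, ρ = 3840 kg/m³
  alumina ceramic: M = 1.88×10⁻³
  copper: M = 0.563×10⁻³
  bronze: M = 0.555×10⁻³
  brass: M = 0.546×10⁻³
Highest index: alumina ceramic.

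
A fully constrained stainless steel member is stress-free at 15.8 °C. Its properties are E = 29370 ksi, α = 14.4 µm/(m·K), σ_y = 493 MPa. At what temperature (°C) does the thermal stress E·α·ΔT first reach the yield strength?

185 °C

E = 29370 ksi = 202.5 GPa.
E·α·ΔT = 493.0 MPa ⇒ ΔT = 493.0 / (202.5×10³ × 14.4×10⁻⁶) = 169.1 K.
T = 15.8 + 169.1 = 184.9 °C.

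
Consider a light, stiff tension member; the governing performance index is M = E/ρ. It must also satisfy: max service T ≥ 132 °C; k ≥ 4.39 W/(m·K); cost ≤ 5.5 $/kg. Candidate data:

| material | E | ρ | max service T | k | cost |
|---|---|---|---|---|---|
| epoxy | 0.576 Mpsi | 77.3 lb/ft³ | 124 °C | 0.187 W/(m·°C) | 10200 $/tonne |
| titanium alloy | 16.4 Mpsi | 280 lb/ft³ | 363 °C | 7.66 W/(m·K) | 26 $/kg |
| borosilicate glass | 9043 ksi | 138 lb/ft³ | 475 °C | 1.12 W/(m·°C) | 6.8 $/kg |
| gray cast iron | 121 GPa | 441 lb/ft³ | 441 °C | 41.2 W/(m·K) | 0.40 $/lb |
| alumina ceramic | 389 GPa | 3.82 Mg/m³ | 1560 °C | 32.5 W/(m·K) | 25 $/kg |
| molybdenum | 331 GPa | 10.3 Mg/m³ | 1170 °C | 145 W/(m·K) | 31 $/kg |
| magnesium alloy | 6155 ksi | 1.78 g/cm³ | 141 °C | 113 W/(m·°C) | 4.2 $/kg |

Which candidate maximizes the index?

Screen on constraints: max service T ≥ 132 °C; k ≥ 4.39 W/(m·K); cost ≤ 5.5 $/kg. Survivors: gray cast iron, magnesium alloy.
Putting every candidate on a common basis:
  gray cast iron: E = 121.0 GPa, ρ = 7064 kg/m³
  magnesium alloy: E = 42.44 GPa, ρ = 1780 kg/m³
  magnesium alloy: M = 23.8 MN·m/kg
  gray cast iron: M = 17.1 MN·m/kg
Highest index: magnesium alloy.

magnesium alloy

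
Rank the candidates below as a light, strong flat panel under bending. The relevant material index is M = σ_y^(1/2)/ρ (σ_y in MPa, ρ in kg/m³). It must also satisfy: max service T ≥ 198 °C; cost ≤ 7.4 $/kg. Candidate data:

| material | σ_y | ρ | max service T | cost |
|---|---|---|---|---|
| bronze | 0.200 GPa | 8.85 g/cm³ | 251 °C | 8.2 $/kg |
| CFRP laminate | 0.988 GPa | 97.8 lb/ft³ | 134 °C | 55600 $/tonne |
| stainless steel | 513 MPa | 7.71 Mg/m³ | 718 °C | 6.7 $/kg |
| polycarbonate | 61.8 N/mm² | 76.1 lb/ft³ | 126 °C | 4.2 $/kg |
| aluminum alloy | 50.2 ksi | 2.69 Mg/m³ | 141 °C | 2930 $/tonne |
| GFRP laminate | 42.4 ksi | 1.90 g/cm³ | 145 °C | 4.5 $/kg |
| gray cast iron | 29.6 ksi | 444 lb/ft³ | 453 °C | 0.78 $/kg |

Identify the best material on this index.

stainless steel

Screen on constraints: max service T ≥ 198 °C; cost ≤ 7.4 $/kg. Survivors: stainless steel, gray cast iron.
Putting every candidate on a common basis:
  stainless steel: σ_y = 513.0 MPa, ρ = 7710 kg/m³
  gray cast iron: σ_y = 204.1 MPa, ρ = 7112 kg/m³
  stainless steel: M = 2.94×10⁻³
  gray cast iron: M = 2.01×10⁻³
Stainless steel has the largest M.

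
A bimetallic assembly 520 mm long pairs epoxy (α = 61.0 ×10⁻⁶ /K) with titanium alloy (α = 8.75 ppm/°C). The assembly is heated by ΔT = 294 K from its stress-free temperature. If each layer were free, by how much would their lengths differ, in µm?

7990 µm

Δα = |61.0 − 8.75|×10⁻⁶/K = 52.2×10⁻⁶/K.
ΔL_mismatch = Δα·L·ΔT = 52.2×10⁻⁶ × 520.0 mm × 294.0 K = 7990 µm.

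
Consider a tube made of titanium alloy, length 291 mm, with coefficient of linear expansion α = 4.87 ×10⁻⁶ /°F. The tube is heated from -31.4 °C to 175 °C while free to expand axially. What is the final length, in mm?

Convert α: 4.87×10⁻⁶/°F × (9/5) = 8.77×10⁻⁶/K.
ΔT = 175 − (-31.4) = 206.4 K.
ΔL = α·L₀·ΔT = 8.77×10⁻⁶ × 291 mm × 206.4 K = 0.527 mm.
L = L₀ + ΔL = 291 + 0.527 = 291.53 mm.

291.53 mm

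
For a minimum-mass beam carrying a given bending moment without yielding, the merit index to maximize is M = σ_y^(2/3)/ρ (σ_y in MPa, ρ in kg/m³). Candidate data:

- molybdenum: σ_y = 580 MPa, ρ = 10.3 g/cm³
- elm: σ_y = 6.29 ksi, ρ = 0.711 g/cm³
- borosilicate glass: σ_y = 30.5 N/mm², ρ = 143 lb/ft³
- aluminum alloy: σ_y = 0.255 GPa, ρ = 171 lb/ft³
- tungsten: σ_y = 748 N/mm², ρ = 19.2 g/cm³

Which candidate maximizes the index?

In SI units:
  molybdenum: σ_y = 580.0 MPa, ρ = 10300 kg/m³
  elm: σ_y = 43.37 MPa, ρ = 711.0 kg/m³
  borosilicate glass: σ_y = 30.50 MPa, ρ = 2291 kg/m³
  aluminum alloy: σ_y = 255.0 MPa, ρ = 2739 kg/m³
  tungsten: σ_y = 748.0 MPa, ρ = 19200 kg/m³
  elm: M = 17.4×10⁻³
  aluminum alloy: M = 14.7×10⁻³
  molybdenum: M = 6.75×10⁻³
  tungsten: M = 4.29×10⁻³
  borosilicate glass: M = 4.26×10⁻³
Elm has the largest M.

elm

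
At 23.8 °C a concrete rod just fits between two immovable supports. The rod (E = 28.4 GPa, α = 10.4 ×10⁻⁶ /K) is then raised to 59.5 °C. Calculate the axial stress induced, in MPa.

ΔT = 35.70 K. Constrained thermal stress σ = E·α·ΔT = 28.40×10³ MPa × 10.4×10⁻⁶ × 35.70 = 10.5 MPa (compressive).

10.5 MPa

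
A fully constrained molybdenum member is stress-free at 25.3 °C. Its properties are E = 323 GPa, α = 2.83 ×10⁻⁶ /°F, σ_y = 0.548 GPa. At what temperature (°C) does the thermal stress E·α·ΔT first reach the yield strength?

358 °C

α = 2.83×10⁻⁶/°F × 9/5 = 5.09×10⁻⁶/K.
σ_y = 0.548 GPa = 548.0 MPa.
E·α·ΔT = 548.0 MPa ⇒ ΔT = 548.0 / (323.0×10³ × 5.09×10⁻⁶) = 333.1 K.
T = 25.3 + 333.1 = 358.4 °C.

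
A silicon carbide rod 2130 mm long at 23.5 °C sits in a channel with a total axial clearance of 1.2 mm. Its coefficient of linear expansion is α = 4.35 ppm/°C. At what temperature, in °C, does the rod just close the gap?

α·L₀·ΔT = 1.2 mm ⇒ ΔT = 1.2 / (4.35×10⁻⁶ × 2130.0) = 129.5 K.
T = 23.5 + 129.5 = 153.0 °C.

153 °C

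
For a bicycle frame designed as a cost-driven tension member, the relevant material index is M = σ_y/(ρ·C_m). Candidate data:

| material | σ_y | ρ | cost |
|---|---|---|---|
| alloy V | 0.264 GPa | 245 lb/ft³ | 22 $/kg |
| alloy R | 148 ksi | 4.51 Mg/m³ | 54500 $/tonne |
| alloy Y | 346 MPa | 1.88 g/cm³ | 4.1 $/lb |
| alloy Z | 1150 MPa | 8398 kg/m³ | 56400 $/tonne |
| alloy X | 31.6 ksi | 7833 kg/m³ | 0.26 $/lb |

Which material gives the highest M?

alloy X

Putting every candidate on a common basis:
  alloy V: σ_y = 264.0 MPa, ρ = 3925 kg/m³, cost = 22.00 $/kg
  alloy R: σ_y = 1020 MPa, ρ = 4510 kg/m³, cost = 54.50 $/kg
  alloy Y: σ_y = 346.0 MPa, ρ = 1880 kg/m³, cost = 9.039 $/kg
  alloy Z: σ_y = 1150 MPa, ρ = 8398 kg/m³, cost = 56.40 $/kg
  alloy X: σ_y = 217.9 MPa, ρ = 7833 kg/m³, cost = 0.5732 $/kg
  alloy X: M = 48.5 kN·m per $
  alloy Y: M = 20.4 kN·m per $
  alloy R: M = 4.15 kN·m per $
  alloy V: M = 3.06 kN·m per $
  alloy Z: M = 2.43 kN·m per $
Highest index: alloy X.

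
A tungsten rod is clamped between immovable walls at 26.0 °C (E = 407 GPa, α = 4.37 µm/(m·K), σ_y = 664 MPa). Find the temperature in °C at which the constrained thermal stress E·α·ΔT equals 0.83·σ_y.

E·α·ΔT = 551.1 MPa ⇒ ΔT = 551.1 / (407.0×10³ × 4.37×10⁻⁶) = 309.9 K.
T = 26.0 + 309.9 = 335.9 °C.

336 °C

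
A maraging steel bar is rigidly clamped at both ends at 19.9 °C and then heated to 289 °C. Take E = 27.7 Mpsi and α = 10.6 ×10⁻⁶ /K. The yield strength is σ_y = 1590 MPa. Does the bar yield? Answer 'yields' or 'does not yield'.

E = 27.7 Mpsi = 191.0 GPa.
ΔT = 269.1 K. Constrained thermal stress σ = E·α·ΔT = 191.0×10³ MPa × 10.6×10⁻⁶ × 269.1 = 545 MPa (compressive).
Compare to σ_y = 1590 MPa: σ < σ_y, so it does not yield.

does not yield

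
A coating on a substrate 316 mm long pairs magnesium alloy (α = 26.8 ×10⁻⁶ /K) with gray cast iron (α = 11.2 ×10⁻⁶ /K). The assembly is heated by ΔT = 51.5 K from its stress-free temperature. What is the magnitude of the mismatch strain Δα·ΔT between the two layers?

Δα = |26.8 − 11.2|×10⁻⁶/K = 15.6×10⁻⁶/K.
Mismatch strain = Δα·ΔT = 15.6×10⁻⁶ × 51.5 = 8.03×10⁻⁴.

8.03×10⁻⁴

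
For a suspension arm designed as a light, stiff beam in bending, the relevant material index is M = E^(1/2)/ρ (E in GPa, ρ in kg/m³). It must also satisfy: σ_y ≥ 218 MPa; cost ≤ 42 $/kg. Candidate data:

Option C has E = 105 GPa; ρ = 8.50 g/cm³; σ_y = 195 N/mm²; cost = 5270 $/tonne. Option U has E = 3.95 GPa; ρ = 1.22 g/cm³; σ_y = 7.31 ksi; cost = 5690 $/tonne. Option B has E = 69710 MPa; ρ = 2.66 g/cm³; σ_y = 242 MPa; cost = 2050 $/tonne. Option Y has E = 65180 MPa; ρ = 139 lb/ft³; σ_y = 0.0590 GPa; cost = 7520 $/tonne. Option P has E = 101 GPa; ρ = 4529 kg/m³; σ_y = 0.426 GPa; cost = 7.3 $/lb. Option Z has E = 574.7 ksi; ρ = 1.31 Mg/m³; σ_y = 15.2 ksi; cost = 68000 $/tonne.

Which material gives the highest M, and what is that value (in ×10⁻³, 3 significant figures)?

Screen on constraints: σ_y ≥ 218 MPa; cost ≤ 42 $/kg. Survivors: option B, option P.
Normalizing units and computing the index:
  option B: E = 69.71 GPa, ρ = 2660 kg/m³
  option P: E = 101.0 GPa, ρ = 4529 kg/m³
  option B: M = 3.14×10⁻³
  option P: M = 2.22×10⁻³
Option B has the largest M.

option B, M = 3.14×10⁻³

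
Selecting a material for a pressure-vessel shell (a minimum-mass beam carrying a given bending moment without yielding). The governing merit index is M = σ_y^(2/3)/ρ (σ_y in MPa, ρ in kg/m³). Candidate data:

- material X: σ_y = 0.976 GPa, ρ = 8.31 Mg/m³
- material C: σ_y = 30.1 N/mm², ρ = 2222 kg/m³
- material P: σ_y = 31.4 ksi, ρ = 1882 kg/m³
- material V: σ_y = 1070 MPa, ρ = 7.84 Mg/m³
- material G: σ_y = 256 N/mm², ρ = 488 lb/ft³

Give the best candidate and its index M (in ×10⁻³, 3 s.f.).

material P, M = 19.2×10⁻³

After converting to SI:
  material X: σ_y = 976.0 MPa, ρ = 8310 kg/m³
  material C: σ_y = 30.10 MPa, ρ = 2222 kg/m³
  material P: σ_y = 216.5 MPa, ρ = 1882 kg/m³
  material V: σ_y = 1070 MPa, ρ = 7840 kg/m³
  material G: σ_y = 256.0 MPa, ρ = 7817 kg/m³
  material P: M = 19.2×10⁻³
  material V: M = 13.3×10⁻³
  material X: M = 11.8×10⁻³
  material G: M = 5.16×10⁻³
  material C: M = 4.35×10⁻³
Highest index: material P.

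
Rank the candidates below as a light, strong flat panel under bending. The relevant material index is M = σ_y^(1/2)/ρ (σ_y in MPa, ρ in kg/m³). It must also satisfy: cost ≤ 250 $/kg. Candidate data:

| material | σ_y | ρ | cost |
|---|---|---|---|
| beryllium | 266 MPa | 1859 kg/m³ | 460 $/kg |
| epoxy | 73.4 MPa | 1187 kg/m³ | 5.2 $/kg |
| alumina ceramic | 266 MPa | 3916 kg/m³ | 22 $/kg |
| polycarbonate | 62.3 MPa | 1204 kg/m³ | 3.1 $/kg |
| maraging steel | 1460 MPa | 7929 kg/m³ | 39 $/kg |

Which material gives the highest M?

epoxy

Screen on constraints: cost ≤ 250 $/kg. Survivors: epoxy, alumina ceramic, polycarbonate, maraging steel.
Per-candidate index values:
  epoxy: M = 7.22×10⁻³
  polycarbonate: M = 6.56×10⁻³
  maraging steel: M = 4.82×10⁻³
  alumina ceramic: M = 4.16×10⁻³
The maximum is for epoxy.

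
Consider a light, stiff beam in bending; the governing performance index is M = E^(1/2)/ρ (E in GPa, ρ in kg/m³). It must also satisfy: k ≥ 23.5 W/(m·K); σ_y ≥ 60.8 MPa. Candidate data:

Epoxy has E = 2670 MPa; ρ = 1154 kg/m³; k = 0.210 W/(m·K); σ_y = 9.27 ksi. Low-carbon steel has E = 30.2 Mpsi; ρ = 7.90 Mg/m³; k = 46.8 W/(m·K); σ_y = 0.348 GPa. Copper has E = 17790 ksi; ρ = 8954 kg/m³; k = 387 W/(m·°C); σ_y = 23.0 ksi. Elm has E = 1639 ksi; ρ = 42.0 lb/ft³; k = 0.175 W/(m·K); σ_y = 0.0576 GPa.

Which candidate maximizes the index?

Screen on constraints: k ≥ 23.5 W/(m·K); σ_y ≥ 60.8 MPa. Survivors: low-carbon steel, copper.
Convert each candidate to consistent units, then evaluate M:
  low-carbon steel: E = 208.2 GPa, ρ = 7900 kg/m³
  copper: E = 122.7 GPa, ρ = 8954 kg/m³
  low-carbon steel: M = 1.83×10⁻³
  copper: M = 1.24×10⁻³
Low-carbon steel has the largest M.

low-carbon steel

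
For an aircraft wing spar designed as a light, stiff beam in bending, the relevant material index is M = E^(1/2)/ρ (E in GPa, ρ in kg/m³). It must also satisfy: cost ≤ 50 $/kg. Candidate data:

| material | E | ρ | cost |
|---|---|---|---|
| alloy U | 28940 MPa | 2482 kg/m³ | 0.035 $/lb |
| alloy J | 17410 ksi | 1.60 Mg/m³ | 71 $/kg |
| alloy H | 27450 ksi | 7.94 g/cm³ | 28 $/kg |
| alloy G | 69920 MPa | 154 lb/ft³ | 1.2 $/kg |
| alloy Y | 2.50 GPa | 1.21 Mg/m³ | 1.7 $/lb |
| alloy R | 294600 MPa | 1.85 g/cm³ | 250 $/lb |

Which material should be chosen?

alloy G

Screen on constraints: cost ≤ 50 $/kg. Survivors: alloy U, alloy H, alloy G, alloy Y.
Putting every candidate on a common basis:
  alloy U: E = 28.94 GPa, ρ = 2482 kg/m³
  alloy H: E = 189.3 GPa, ρ = 7940 kg/m³
  alloy G: E = 69.92 GPa, ρ = 2467 kg/m³
  alloy Y: E = 2.500 GPa, ρ = 1210 kg/m³
  alloy G: M = 3.39×10⁻³
  alloy U: M = 2.17×10⁻³
  alloy H: M = 1.73×10⁻³
  alloy Y: M = 1.31×10⁻³
Alloy G has the largest M.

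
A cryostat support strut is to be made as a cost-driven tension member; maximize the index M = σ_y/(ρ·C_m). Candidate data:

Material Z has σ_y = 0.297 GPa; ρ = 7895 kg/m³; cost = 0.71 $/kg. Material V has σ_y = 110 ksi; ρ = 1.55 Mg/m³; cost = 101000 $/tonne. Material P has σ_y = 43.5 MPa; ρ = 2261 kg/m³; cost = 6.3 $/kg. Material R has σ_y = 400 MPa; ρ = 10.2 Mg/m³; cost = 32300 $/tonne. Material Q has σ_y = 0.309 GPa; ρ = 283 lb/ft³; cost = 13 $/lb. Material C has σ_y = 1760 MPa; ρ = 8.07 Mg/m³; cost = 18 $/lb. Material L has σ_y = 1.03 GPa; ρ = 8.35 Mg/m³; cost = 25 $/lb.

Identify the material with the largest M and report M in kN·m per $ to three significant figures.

material Z, M = 53.0 kN·m per $

Convert each candidate to consistent units, then evaluate M:
  material Z: σ_y = 297.0 MPa, ρ = 7895 kg/m³, cost = 0.7100 $/kg
  material V: σ_y = 758.4 MPa, ρ = 1550 kg/m³, cost = 101.0 $/kg
  material P: σ_y = 43.50 MPa, ρ = 2261 kg/m³, cost = 6.300 $/kg
  material R: σ_y = 400.0 MPa, ρ = 10200 kg/m³, cost = 32.30 $/kg
  material Q: σ_y = 309.0 MPa, ρ = 4533 kg/m³, cost = 28.66 $/kg
  material C: σ_y = 1760 MPa, ρ = 8070 kg/m³, cost = 39.68 $/kg
  material L: σ_y = 1030 MPa, ρ = 8350 kg/m³, cost = 55.11 $/kg
  material Z: M = 53.0 kN·m per $
  material C: M = 5.50 kN·m per $
  material V: M = 4.84 kN·m per $
  material P: M = 3.05 kN·m per $
  material Q: M = 2.38 kN·m per $
  material L: M = 2.24 kN·m per $
  material R: M = 1.21 kN·m per $
Material Z ranks first.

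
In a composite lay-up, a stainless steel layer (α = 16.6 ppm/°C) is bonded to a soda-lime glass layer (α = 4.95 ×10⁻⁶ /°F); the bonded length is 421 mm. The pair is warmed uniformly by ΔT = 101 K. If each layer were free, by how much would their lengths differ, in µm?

soda-lime glass: α = 4.95×10⁻⁶/°F × 9/5 = 8.91×10⁻⁶/K.
Δα = |16.6 − 8.91|×10⁻⁶/K = 7.69×10⁻⁶/K.
ΔL_mismatch = Δα·L·ΔT = 7.69×10⁻⁶ × 421.0 mm × 101.0 K = 327 µm.

327 µm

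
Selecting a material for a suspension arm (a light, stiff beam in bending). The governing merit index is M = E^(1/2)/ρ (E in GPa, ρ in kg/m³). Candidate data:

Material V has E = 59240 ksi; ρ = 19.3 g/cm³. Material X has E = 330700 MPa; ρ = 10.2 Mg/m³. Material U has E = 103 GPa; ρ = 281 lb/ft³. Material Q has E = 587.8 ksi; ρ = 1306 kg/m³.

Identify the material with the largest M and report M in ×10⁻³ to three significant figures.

material U, M = 2.25×10⁻³

After converting to SI:
  material V: E = 408.4 GPa, ρ = 19300 kg/m³
  material X: E = 330.7 GPa, ρ = 10200 kg/m³
  material U: E = 103.0 GPa, ρ = 4501 kg/m³
  material Q: E = 4.053 GPa, ρ = 1306 kg/m³
  material U: M = 2.25×10⁻³
  material X: M = 1.78×10⁻³
  material Q: M = 1.54×10⁻³
  material V: M = 1.05×10⁻³
The maximum is for material U.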